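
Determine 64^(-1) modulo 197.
64^(-1) ≡ 157 (mod 197). Verification: 64 × 157 = 10048 ≡ 1 (mod 197)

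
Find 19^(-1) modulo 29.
26

Using Extended Euclidean Algorithm:
gcd(19, 29) = 1
Bezout coefficients: 19 × -3 + 29 × 2 = 1
So 19 × -3 ≡ 1 (mod 29)
The inverse is -3 mod 29 = 26
Verification: 19 × 26 = 494 = 17 × 29 + 1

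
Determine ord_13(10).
Powers of 10 mod 13: 10^1≡10, 10^2≡9, 10^3≡12, 10^4≡3, 10^5≡4, 10^6≡1. Order = 6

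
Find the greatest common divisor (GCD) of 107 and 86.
1

Using the Euclidean algorithm:
107 = 1 × 86 + 21
86 = 4 × 21 + 2
21 = 10 × 2 + 1
2 = 2 × 1 + 0

GCD(107, 86) = 1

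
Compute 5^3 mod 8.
3 = 2 + 1 (binary 11). Repeated squaring mod 8: 5^1 ≡ 5; 5^2 ≡ 5² = 25 ≡ 1. Multiply: 5^3 = 5^2 × 5^1 ≡ 1 × 5 (mod 8): 1 × 5 = 5 ≡ 5. So 5^3 ≡ 5 (mod 8).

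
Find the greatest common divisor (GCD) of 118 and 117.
1

Using the Euclidean algorithm:
118 = 1 × 117 + 1
117 = 117 × 1 + 0

GCD(118, 117) = 1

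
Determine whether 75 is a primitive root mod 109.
p - 1 = 108 has prime divisors 2, 3. Check 75^(108/q) mod 109 for each: 75^(108/2) = 75^54 ≡ 1, 75^(108/3) = 75^36 ≡ 1 (mod 109). Since 75^54 ≡ 1 (mod 109), the order of 75 divides 54 (in fact the order is 9) ≠ 108, so it is not a primitive root.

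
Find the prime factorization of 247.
13 × 19

Divide by primes starting from smallest:
247 ÷ 13 = 19
19 ÷ 19 = 1

247 = 13 × 19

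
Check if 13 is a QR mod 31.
By Euler's criterion: 13^{15} ≡ 30 (mod 31). Since this equals -1 (≡ 30), 13 is not a QR.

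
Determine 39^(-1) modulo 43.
39^(-1) ≡ 32 (mod 43). Verification: 39 × 32 = 1248 ≡ 1 (mod 43)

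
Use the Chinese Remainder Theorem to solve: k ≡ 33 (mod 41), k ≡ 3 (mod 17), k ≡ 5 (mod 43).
21763

Using the Chinese Remainder Theorem:
M = product of moduli = 29971
For equation 1: M_1 = 731, 731 ≡ 34 (mod 41), inverse of 731 mod 41 is 35 (check: 34 × 35 = 1190 ≡ 1 (mod 41))
For equation 2: M_2 = 1763, 1763 ≡ 12 (mod 17), inverse of 1763 mod 17 is 10 (check: 12 × 10 = 120 ≡ 1 (mod 17))
For equation 3: M_3 = 697, 697 ≡ 9 (mod 43), inverse of 697 mod 43 is 24 (check: 9 × 24 = 216 ≡ 1 (mod 43))
Combine: k ≡ Σ r_i×M_i×(M_i⁻¹ mod m_i) = 33×731×35 + 3×1763×10 + 5×697×24 = 844305 + 52890 + 83640 = 980835
980835 mod 29971 = 21763
k ≡ 21763 (mod 29971)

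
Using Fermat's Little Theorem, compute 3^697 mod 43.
By Fermat: 3^{42} ≡ 1 (mod 43). 697 ≡ 25 (mod 42). So 3^{697} ≡ 3^{25} ≡ 5 (mod 43)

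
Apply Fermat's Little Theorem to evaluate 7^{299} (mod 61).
35

By Fermat's Little Theorem, a^(p-1) ≡ 1 (mod p) for prime p and gcd(a, p) = 1
Here p = 61, so 7^60 ≡ 1 (mod 61)
We can reduce the exponent: 299 mod 60 = 59
So 7^299 ≡ 7^59 (mod 61)
Computing: 7^59 mod 61 = 35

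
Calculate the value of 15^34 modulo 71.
Using repeated squaring. 34 = 32 + 2 (binary 100010). Repeated squaring mod 71: 15^1 ≡ 15; 15^2 ≡ 15² = 225 ≡ 12; 15^4 ≡ 12² = 144 ≡ 2; 15^8 ≡ 2² = 4 ≡ 4; 15^16 ≡ 4² = 16 ≡ 16; 15^32 ≡ 16² = 256 ≡ 43. Multiply: 15^34 = 15^32 × 15^2 ≡ 43 × 12 (mod 71): 43 × 12 = 516 ≡ 19. So 15^34 ≡ 19 (mod 71).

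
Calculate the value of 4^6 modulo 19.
6 = 4 + 2 (binary 110). Repeated squaring mod 19: 4^1 ≡ 4; 4^2 ≡ 4² = 16 ≡ 16; 4^4 ≡ 16² = 256 ≡ 9. Multiply: 4^6 = 4^4 × 4^2 ≡ 9 × 16 (mod 19): 9 × 16 = 144 ≡ 11. So 4^6 ≡ 11 (mod 19).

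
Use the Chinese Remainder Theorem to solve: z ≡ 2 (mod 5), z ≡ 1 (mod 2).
M = 5 × 2 = 10. M₁ = 2, y₁ ≡ 3 (mod 5). M₂ = 5, y₂ ≡ 1 (mod 2). z = 2×2×3 + 1×5×1 ≡ 7 (mod 10)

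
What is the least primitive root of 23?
5

A primitive root g modulo p has order p-1 = 22
Prime divisors of 22: [2, 11]
g is a primitive root iff g^(22/q) ≢ 1 (mod 23) for each prime divisor q
Testing small values:
  g = 2: 2^11 ≡ 1, 2^2 ≡ 4 (mod 23) → 2^11 ≡ 1, not primitive root
  g = 3: 3^11 ≡ 1, 3^2 ≡ 9 (mod 23) → 3^11 ≡ 1, not primitive root
  g = 4: 4^11 ≡ 1, 4^2 ≡ 16 (mod 23) → 4^11 ≡ 1, not primitive root
  g = 5: 5^11 ≡ 22, 5^2 ≡ 2 (mod 23) → none is 1, primitive root!
The smallest primitive root is 5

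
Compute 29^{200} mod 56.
1

Using successive squaring:
Binary expansion of 200: 11001000
Powers of 29 mod 56 (each is the square of the previous):
  29^1 ≡ 29 (mod 56)
  29^2 ≡ 29² = 841 ≡ 1 (mod 56)
  29^4 ≡ 1² = 1 ≡ 1 (mod 56)
  29^8 ≡ 1² = 1 ≡ 1 (mod 56)
  29^16 ≡ 1² = 1 ≡ 1 (mod 56)
  29^32 ≡ 1² = 1 ≡ 1 (mod 56)
  29^64 ≡ 1² = 1 ≡ 1 (mod 56)
  29^128 ≡ 1² = 1 ≡ 1 (mod 56)
200 = 128 + 64 + 8, so 29^200 = 29^128 × 29^64 × 29^8 ≡ 1 × 1 × 1 (mod 56)
Multiplying step by step:
  1 × 1 = 1 ≡ 1 (mod 56)
  1 × 1 = 1 ≡ 1 (mod 56)
Result: 29^200 ≡ 1 (mod 56)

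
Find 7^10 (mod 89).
10 = 8 + 2 (binary 1010). Repeated squaring mod 89: 7^1 ≡ 7; 7^2 ≡ 7² = 49 ≡ 49; 7^4 ≡ 49² = 2401 ≡ 87; 7^8 ≡ 87² = 7569 ≡ 4. Multiply: 7^10 = 7^8 × 7^2 ≡ 4 × 49 (mod 89): 4 × 49 = 196 ≡ 18. So 7^10 ≡ 18 (mod 89).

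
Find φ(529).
506

Prime factorization: 529 = 23^2
Using the formula φ(n) = n × Π(1 - 1/p) for each prime factor p:
φ(529) = 529 × (1 - 1/23)
φ(529) = 506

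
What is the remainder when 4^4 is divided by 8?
4 = 4 (binary 100). Repeated squaring mod 8: 4^1 ≡ 4; 4^2 ≡ 4² = 16 ≡ 0; 4^4 ≡ 0² = 0 ≡ 0. So 4^4 ≡ 0 (mod 8).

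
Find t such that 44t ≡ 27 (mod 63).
45

Since gcd(44, 63) = 1 divides 27, a solution exists.
Multiply both sides by the inverse of 44 mod 63:
  44^(-1) mod 63 = 53
  x ≡ 53 × 27 ≡ 1431 ≡ 45 (mod 63)
Verification: 44 × 45 = 1980 = 31 × 63 + 27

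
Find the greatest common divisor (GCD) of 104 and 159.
1

Using the Euclidean algorithm:
104 = 0 × 159 + 104
159 = 1 × 104 + 55
104 = 1 × 55 + 49
55 = 1 × 49 + 6
49 = 8 × 6 + 1
6 = 6 × 1 + 0

GCD(104, 159) = 1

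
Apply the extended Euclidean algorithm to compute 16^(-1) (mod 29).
Extended GCD: 16(-9) + 29(5) = 1. So 16^(-1) ≡ 20 ≡ 20 (mod 29). Verify: 16 × 20 = 320 ≡ 1 (mod 29)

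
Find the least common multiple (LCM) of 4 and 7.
28

First find GCD(4, 7) using the Euclidean algorithm:
4 = 0 × 7 + 4
7 = 1 × 4 + 3
4 = 1 × 3 + 1
3 = 3 × 1 + 0
GCD(4, 7) = 1

LCM formula: LCM(a, b) = (a × b) / GCD(a, b)
LCM(4, 7) = (4 × 7) / 1
LCM(4, 7) = 28 / 1
LCM(4, 7) = 28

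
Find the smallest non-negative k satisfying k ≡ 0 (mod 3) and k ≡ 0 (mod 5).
M = 3 × 5 = 15. M₁ = 5, y₁ ≡ 2 (mod 3). M₂ = 3, y₂ ≡ 2 (mod 5). k = 0×5×2 + 0×3×2 ≡ 0 (mod 15)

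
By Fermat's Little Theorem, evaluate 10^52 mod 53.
By Fermat's Little Theorem, 10^{52} ≡ 1 (mod 53) since 53 is prime and gcd(10, 53) = 1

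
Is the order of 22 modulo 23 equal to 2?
Yes, ord_23(22) = 2.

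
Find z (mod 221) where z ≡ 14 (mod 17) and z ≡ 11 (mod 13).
M = 17 × 13 = 221. M₁ = 13, y₁ ≡ 4 (mod 17). M₂ = 17, y₂ ≡ 10 (mod 13). z = 14×13×4 + 11×17×10 ≡ 167 (mod 221)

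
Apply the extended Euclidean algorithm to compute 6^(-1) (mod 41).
Extended GCD: 6(7) + 41(-1) = 1. So 6^(-1) ≡ 7 ≡ 7 (mod 41). Verify: 6 × 7 = 42 ≡ 1 (mod 41)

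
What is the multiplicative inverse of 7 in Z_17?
5

Using Extended Euclidean Algorithm:
gcd(7, 17) = 1
Bezout coefficients: 7 × 5 + 17 × -2 = 1
So 7 × 5 ≡ 1 (mod 17)
The inverse is 5 mod 17 = 5
Verification: 7 × 5 = 35 = 2 × 17 + 1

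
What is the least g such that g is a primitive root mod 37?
p - 1 = 36 has prime divisors 2, 3. h is a primitive root mod 37 iff h^(36/q) ≢ 1 (mod 37) for each such q.
h = 2: 2^18 ≡ 36, 2^12 ≡ 26 (mod 37); none is 1, so 2 has order 36 and is a primitive root.
The smallest primitive root mod 37 is g = 2.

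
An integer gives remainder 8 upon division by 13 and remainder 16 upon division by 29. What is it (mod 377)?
M = 13 × 29 = 377. M₁ = 29, y₁ ≡ 9 (mod 13). M₂ = 13, y₂ ≡ 9 (mod 29). n = 8×29×9 + 16×13×9 ≡ 190 (mod 377). The smallest positive such number is 190.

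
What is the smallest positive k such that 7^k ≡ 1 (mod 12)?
Powers of 7 mod 12: 7^1≡7, 7^2≡1. Order = 2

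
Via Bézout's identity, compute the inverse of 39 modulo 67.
Extended GCD: 39(-12) + 67(7) = 1. So 39^(-1) ≡ 55 ≡ 55 (mod 67). Verify: 39 × 55 = 2145 ≡ 1 (mod 67)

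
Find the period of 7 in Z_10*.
Powers of 7 mod 10: 7^1≡7, 7^2≡9, 7^3≡3, 7^4≡1. Order = 4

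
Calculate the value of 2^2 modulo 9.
2 = 2 (binary 10). Repeated squaring mod 9: 2^1 ≡ 2; 2^2 ≡ 2² = 4 ≡ 4. So 2^2 ≡ 4 (mod 9).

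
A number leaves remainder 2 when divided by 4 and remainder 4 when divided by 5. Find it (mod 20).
M = 4 × 5 = 20. M₁ = 5, y₁ ≡ 1 (mod 4). M₂ = 4, y₂ ≡ 4 (mod 5). r = 2×5×1 + 4×4×4 ≡ 14 (mod 20)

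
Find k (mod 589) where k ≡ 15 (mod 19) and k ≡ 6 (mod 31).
M = 19 × 31 = 589. M₁ = 31, y₁ ≡ 8 (mod 19). M₂ = 19, y₂ ≡ 18 (mod 31). k = 15×31×8 + 6×19×18 ≡ 471 (mod 589)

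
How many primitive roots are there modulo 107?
52

The number of primitive roots modulo p is φ(p-1) = φ(106)
φ(106) = 52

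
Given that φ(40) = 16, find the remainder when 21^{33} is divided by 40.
By Euler: 21^{16} ≡ 1 (mod 40) since gcd(21, 40) = 1. 33 = 2×16 + 1. So 21^{33} ≡ 21^{1} ≡ 21 (mod 40)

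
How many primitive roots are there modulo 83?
40

The number of primitive roots modulo p is φ(p-1) = φ(82)
φ(82) = 40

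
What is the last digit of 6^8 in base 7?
8 = 8 (binary 1000). Repeated squaring mod 7: 6^1 ≡ 6; 6^2 ≡ 6² = 36 ≡ 1; 6^4 ≡ 1² = 1 ≡ 1; 6^8 ≡ 1² = 1 ≡ 1. So 6^8 ≡ 1 (mod 7).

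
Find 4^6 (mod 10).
6 = 4 + 2 (binary 110). Repeated squaring mod 10: 4^1 ≡ 4; 4^2 ≡ 4² = 16 ≡ 6; 4^4 ≡ 6² = 36 ≡ 6. Multiply: 4^6 = 4^4 × 4^2 ≡ 6 × 6 (mod 10): 6 × 6 = 36 ≡ 6. So 4^6 ≡ 6 (mod 10).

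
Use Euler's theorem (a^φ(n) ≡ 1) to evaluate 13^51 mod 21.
By Euler: 13^{12} ≡ 1 (mod 21) since gcd(13, 21) = 1. 51 = 4×12 + 3. So 13^{51} ≡ 13^{3} ≡ 13 (mod 21)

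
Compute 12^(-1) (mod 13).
12^(-1) ≡ 12 (mod 13). Verification: 12 × 12 = 144 ≡ 1 (mod 13)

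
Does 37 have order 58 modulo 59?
p - 1 = 58 has prime divisors 2, 29. Check 37^(58/q) mod 59 for each: 37^(58/2) = 37^29 ≡ 58, 37^(58/29) = 37^2 ≡ 12 (mod 59). None of these is 1, so 37 has order 58 = φ(59), so it is a primitive root mod 59.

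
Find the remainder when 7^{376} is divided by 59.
By Fermat: 7^{58} ≡ 1 (mod 59). 376 = 6×58 + 28. So 7^{376} ≡ 7^{28} ≡ 17 (mod 59)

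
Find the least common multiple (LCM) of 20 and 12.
60

First find GCD(20, 12) using the Euclidean algorithm:
20 = 1 × 12 + 8
12 = 1 × 8 + 4
8 = 2 × 4 + 0
GCD(20, 12) = 4

LCM formula: LCM(a, b) = (a × b) / GCD(a, b)
LCM(20, 12) = (20 × 12) / 4
LCM(20, 12) = 240 / 4
LCM(20, 12) = 60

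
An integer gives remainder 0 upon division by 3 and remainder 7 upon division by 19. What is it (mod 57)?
M = 3 × 19 = 57. M₁ = 19, y₁ ≡ 1 (mod 3). M₂ = 3, y₂ ≡ 13 (mod 19). n = 0×19×1 + 7×3×13 ≡ 45 (mod 57). The smallest positive such number is 45.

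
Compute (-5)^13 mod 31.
Using repeated squaring. (-5) ≡ 26 (mod 31). 13 = 8 + 4 + 1 (binary 1101). Repeated squaring mod 31: 26^1 ≡ 26; 26^2 ≡ 26² = 676 ≡ 25; 26^4 ≡ 25² = 625 ≡ 5; 26^8 ≡ 5² = 25 ≡ 25. Multiply: (-5)^13 ≡ 26^8 × 26^4 × 26^1 ≡ 25 × 5 × 26 (mod 31): 25 × 5 = 125 ≡ 1; 1 × 26 = 26 ≡ 26. So (-5)^13 ≡ 26 (mod 31).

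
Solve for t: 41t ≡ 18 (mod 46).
24

Since gcd(41, 46) = 1 divides 18, a solution exists.
Multiply both sides by the inverse of 41 mod 46:
  41^(-1) mod 46 = 9
  x ≡ 9 × 18 ≡ 162 ≡ 24 (mod 46)
Verification: 41 × 24 = 984 = 21 × 46 + 18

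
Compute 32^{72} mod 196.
8

Using successive squaring:
Binary expansion of 72: 1001000
Powers of 32 mod 196 (each is the square of the previous):
  32^1 ≡ 32 (mod 196)
  32^2 ≡ 32² = 1024 ≡ 44 (mod 196)
  32^4 ≡ 44² = 1936 ≡ 172 (mod 196)
  32^8 ≡ 172² = 29584 ≡ 184 (mod 196)
  32^16 ≡ 184² = 33856 ≡ 144 (mod 196)
  32^32 ≡ 144² = 20736 ≡ 156 (mod 196)
  32^64 ≡ 156² = 24336 ≡ 32 (mod 196)
72 = 64 + 8, so 32^72 = 32^64 × 32^8 ≡ 32 × 184 (mod 196)
Multiplying step by step:
  32 × 184 = 5888 ≡ 8 (mod 196)
Result: 32^72 ≡ 8 (mod 196)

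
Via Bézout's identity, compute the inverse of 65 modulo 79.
Extended GCD: 65(-17) + 79(14) = 1. So 65^(-1) ≡ 62 ≡ 62 (mod 79). Verify: 65 × 62 = 4030 ≡ 1 (mod 79)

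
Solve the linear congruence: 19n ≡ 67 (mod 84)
61

Since gcd(19, 84) = 1 divides 67, a solution exists.
Multiply both sides by the inverse of 19 mod 84:
  19^(-1) mod 84 = 31
  x ≡ 31 × 67 ≡ 2077 ≡ 61 (mod 84)
Verification: 19 × 61 = 1159 = 13 × 84 + 67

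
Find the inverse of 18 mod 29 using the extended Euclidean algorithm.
Extended GCD: 18(-8) + 29(5) = 1. So 18^(-1) ≡ 21 ≡ 21 (mod 29). Verify: 18 × 21 = 378 ≡ 1 (mod 29)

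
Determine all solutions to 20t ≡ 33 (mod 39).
27

Since gcd(20, 39) = 1 divides 33, a solution exists.
Multiply both sides by the inverse of 20 mod 39:
  20^(-1) mod 39 = 2
  x ≡ 2 × 33 ≡ 66 ≡ 27 (mod 39)
Verification: 20 × 27 = 540 = 13 × 39 + 33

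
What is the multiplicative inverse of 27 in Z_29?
27^(-1) ≡ 14 (mod 29). Verification: 27 × 14 = 378 ≡ 1 (mod 29)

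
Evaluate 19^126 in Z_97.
Using Fermat: 19^{96} ≡ 1 (mod 97). 126 ≡ 30 (mod 96). So 19^{126} ≡ 19^{30} ≡ 79 (mod 97)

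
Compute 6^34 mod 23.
Using Fermat: 6^{22} ≡ 1 (mod 23). 34 ≡ 12 (mod 22). So 6^{34} ≡ 6^{12} ≡ 6 (mod 23)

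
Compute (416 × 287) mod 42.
28

(416 × 287) = 119392
119392 mod 42 = 28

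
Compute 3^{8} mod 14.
9

Using successive squaring:
Binary expansion of 8: 1000
Powers of 3 mod 14 (each is the square of the previous):
  3^1 ≡ 3 (mod 14)
  3^2 ≡ 3² = 9 ≡ 9 (mod 14)
  3^4 ≡ 9² = 81 ≡ 11 (mod 14)
  3^8 ≡ 11² = 121 ≡ 9 (mod 14)
8 is a power of 2, so 3^8 is the last square: ≡ 9 (mod 14)
Result: 3^8 ≡ 9 (mod 14)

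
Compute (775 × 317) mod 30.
5

(775 × 317) = 245675
245675 mod 30 = 5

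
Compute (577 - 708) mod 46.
7

(577 - 708) = -131
-131 mod 46 = 7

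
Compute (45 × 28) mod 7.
0

(45 × 28) = 1260
1260 mod 7 = 0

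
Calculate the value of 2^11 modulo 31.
Using repeated squaring. 11 = 8 + 2 + 1 (binary 1011). Repeated squaring mod 31: 2^1 ≡ 2; 2^2 ≡ 2² = 4 ≡ 4; 2^4 ≡ 4² = 16 ≡ 16; 2^8 ≡ 16² = 256 ≡ 8. Multiply: 2^11 = 2^8 × 2^2 × 2^1 ≡ 8 × 4 × 2 (mod 31): 8 × 4 = 32 ≡ 1; 1 × 2 = 2 ≡ 2. So 2^11 ≡ 2 (mod 31).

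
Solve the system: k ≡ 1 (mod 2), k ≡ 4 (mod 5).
M = 2 × 5 = 10. M₁ = 5, y₁ ≡ 1 (mod 2). M₂ = 2, y₂ ≡ 3 (mod 5). k = 1×5×1 + 4×2×3 ≡ 9 (mod 10)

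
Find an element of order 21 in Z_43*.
9 has order 21 mod 43 since 9^{21} ≡ 1 (mod 43) and no smaller power works.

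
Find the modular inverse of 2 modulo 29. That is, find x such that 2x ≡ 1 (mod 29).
15

Using Extended Euclidean Algorithm:
gcd(2, 29) = 1
Bezout coefficients: 2 × -14 + 29 × 1 = 1
So 2 × -14 ≡ 1 (mod 29)
The inverse is -14 mod 29 = 15
Verification: 2 × 15 = 30 = 1 × 29 + 1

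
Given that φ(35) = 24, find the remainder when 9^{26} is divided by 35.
By Euler: 9^{24} ≡ 1 (mod 35) since gcd(9, 35) = 1. 26 = 1×24 + 2. So 9^{26} ≡ 9^{2} ≡ 11 (mod 35)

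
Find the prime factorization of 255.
3 × 5 × 17

Divide by primes starting from smallest:
255 ÷ 3 = 85
85 ÷ 5 = 17
17 ÷ 17 = 1

255 = 3 × 5 × 17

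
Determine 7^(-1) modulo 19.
7^(-1) ≡ 11 (mod 19). Verification: 7 × 11 = 77 ≡ 1 (mod 19)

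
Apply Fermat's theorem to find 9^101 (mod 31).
By Fermat: 9^{30} ≡ 1 (mod 31). 101 = 3×30 + 11. So 9^{101} ≡ 9^{11} ≡ 14 (mod 31)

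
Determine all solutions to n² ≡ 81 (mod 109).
The square roots of 81 mod 109 are 9 and 100. Verify: 9² = 81 ≡ 81 (mod 109)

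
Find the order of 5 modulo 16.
Powers of 5 mod 16: 5^1≡5, 5^2≡9, 5^3≡13, 5^4≡1. Order = 4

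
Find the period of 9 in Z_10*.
Powers of 9 mod 10: 9^1≡9, 9^2≡1. Order = 2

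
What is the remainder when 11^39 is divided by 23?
Using Fermat: 11^{22} ≡ 1 (mod 23). 39 ≡ 17 (mod 22). So 11^{39} ≡ 11^{17} ≡ 14 (mod 23)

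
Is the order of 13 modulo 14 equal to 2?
Yes, ord_14(13) = 2.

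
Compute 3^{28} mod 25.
11

Using successive squaring:
Binary expansion of 28: 11100
Powers of 3 mod 25 (each is the square of the previous):
  3^1 ≡ 3 (mod 25)
  3^2 ≡ 3² = 9 ≡ 9 (mod 25)
  3^4 ≡ 9² = 81 ≡ 6 (mod 25)
  3^8 ≡ 6² = 36 ≡ 11 (mod 25)
  3^16 ≡ 11² = 121 ≡ 21 (mod 25)
28 = 16 + 8 + 4, so 3^28 = 3^16 × 3^8 × 3^4 ≡ 21 × 11 × 6 (mod 25)
Multiplying step by step:
  21 × 11 = 231 ≡ 6 (mod 25)
  6 × 6 = 36 ≡ 11 (mod 25)
Result: 3^28 ≡ 11 (mod 25)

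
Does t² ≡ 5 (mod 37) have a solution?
By Euler's criterion: 5^{18} ≡ 36 (mod 37). Since this equals -1 (≡ 36), 5 is not a QR.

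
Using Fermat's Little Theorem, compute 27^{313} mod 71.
15

By Fermat's Little Theorem, a^(p-1) ≡ 1 (mod p) for prime p and gcd(a, p) = 1
Here p = 71, so 27^70 ≡ 1 (mod 71)
We can reduce the exponent: 313 mod 70 = 33
So 27^313 ≡ 27^33 (mod 71)
Computing: 27^33 mod 71 = 15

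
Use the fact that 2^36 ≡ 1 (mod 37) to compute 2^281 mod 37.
By Fermat: 2^{36} ≡ 1 (mod 37). 281 ≡ 29 (mod 36). So 2^{281} ≡ 2^{29} ≡ 24 (mod 37)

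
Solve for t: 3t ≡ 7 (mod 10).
9

Since gcd(3, 10) = 1 divides 7, a solution exists.
Multiply both sides by the inverse of 3 mod 10:
  3^(-1) mod 10 = 7
  x ≡ 7 × 7 ≡ 49 ≡ 9 (mod 10)
Verification: 3 × 9 = 27 = 2 × 10 + 7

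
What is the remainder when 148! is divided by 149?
By Wilson's theorem, (148)! ≡ -1 ≡ 148 (mod 149)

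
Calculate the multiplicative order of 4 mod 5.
Powers of 4 mod 5: 4^1≡4, 4^2≡1. Order = 2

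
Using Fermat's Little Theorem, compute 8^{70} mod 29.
28

By Fermat's Little Theorem, a^(p-1) ≡ 1 (mod p) for prime p and gcd(a, p) = 1
Here p = 29, so 8^28 ≡ 1 (mod 29)
We can reduce the exponent: 70 mod 28 = 14
So 8^70 ≡ 8^14 (mod 29)
Computing: 8^14 mod 29 = 28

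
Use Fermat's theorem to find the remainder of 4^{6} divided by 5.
1

By Fermat's Little Theorem, a^(p-1) ≡ 1 (mod p) for prime p and gcd(a, p) = 1
Here p = 5, so 4^4 ≡ 1 (mod 5)
We can reduce the exponent: 6 mod 4 = 2
So 4^6 ≡ 4^2 (mod 5)
Computing: 4^2 mod 5 = 1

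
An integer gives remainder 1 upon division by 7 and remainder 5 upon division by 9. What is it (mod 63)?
M = 7 × 9 = 63. M₁ = 9, y₁ ≡ 4 (mod 7). M₂ = 7, y₂ ≡ 4 (mod 9). r = 1×9×4 + 5×7×4 ≡ 50 (mod 63). The smallest positive such number is 50.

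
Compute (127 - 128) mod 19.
18

(127 - 128) = -1
-1 mod 19 = 18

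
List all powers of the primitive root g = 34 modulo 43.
g^1, g^2, ..., g^{42} mod 43: {34, 38, 2, 25, 33, 4, 7, 23, 8, 14, 3, 16, 28, 6, 32, 13, 12, 21, 26, 24, 42, 9, 5, 41, 18, 10, 39, 36, 20, 35, 29, 40, 27, 15, 37, 11, 30, 31, 22, 17, 19, 1}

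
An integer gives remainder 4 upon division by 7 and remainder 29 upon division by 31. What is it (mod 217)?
M = 7 × 31 = 217. M₁ = 31, y₁ ≡ 5 (mod 7). M₂ = 7, y₂ ≡ 9 (mod 31). m = 4×31×5 + 29×7×9 ≡ 60 (mod 217). The smallest positive such number is 60.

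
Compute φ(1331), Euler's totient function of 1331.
1210

Prime factorization: 1331 = 11^3
Using the formula φ(n) = n × Π(1 - 1/p) for each prime factor p:
φ(1331) = 1331 × (1 - 1/11)
φ(1331) = 1210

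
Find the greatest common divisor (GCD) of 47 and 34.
1

Using the Euclidean algorithm:
47 = 1 × 34 + 13
34 = 2 × 13 + 8
13 = 1 × 8 + 5
8 = 1 × 5 + 3
5 = 1 × 3 + 2
3 = 1 × 2 + 1
2 = 2 × 1 + 0

GCD(47, 34) = 1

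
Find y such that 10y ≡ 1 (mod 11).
10^(-1) ≡ 10 (mod 11). Verification: 10 × 10 = 100 ≡ 1 (mod 11)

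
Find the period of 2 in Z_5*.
Powers of 2 mod 5: 2^1≡2, 2^2≡4, 2^3≡3, 2^4≡1. Order = 4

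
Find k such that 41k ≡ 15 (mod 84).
27

Since gcd(41, 84) = 1 divides 15, a solution exists.
Multiply both sides by the inverse of 41 mod 84:
  41^(-1) mod 84 = 41
  x ≡ 41 × 15 ≡ 615 ≡ 27 (mod 84)
Verification: 41 × 27 = 1107 = 13 × 84 + 15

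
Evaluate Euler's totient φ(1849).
1806

Prime factorization: 1849 = 43^2
Using the formula φ(n) = n × Π(1 - 1/p) for each prime factor p:
φ(1849) = 1849 × (1 - 1/43)
φ(1849) = 1806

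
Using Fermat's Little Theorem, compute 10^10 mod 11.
By Fermat's Little Theorem, 10^{10} ≡ 1 (mod 11) since 11 is prime and gcd(10, 11) = 1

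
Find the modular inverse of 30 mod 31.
30^(-1) ≡ 30 (mod 31). Verification: 30 × 30 = 900 ≡ 1 (mod 31)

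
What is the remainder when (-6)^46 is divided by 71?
Using repeated squaring. (-6) ≡ 65 (mod 71). 46 = 32 + 8 + 4 + 2 (binary 101110). Repeated squaring mod 71: 65^1 ≡ 65; 65^2 ≡ 65² = 4225 ≡ 36; 65^4 ≡ 36² = 1296 ≡ 18; 65^8 ≡ 18² = 324 ≡ 40; 65^16 ≡ 40² = 1600 ≡ 38; 65^32 ≡ 38² = 1444 ≡ 24. Multiply: (-6)^46 ≡ 65^32 × 65^8 × 65^4 × 65^2 ≡ 24 × 40 × 18 × 36 (mod 71): 24 × 40 = 960 ≡ 37; 37 × 18 = 666 ≡ 27; 27 × 36 = 972 ≡ 49. So (-6)^46 ≡ 49 (mod 71).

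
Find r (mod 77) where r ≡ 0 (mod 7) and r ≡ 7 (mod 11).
M = 7 × 11 = 77. M₁ = 11, y₁ ≡ 2 (mod 7). M₂ = 7, y₂ ≡ 8 (mod 11). r = 0×11×2 + 7×7×8 ≡ 7 (mod 77)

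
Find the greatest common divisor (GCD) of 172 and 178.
2

Using the Euclidean algorithm:
172 = 0 × 178 + 172
178 = 1 × 172 + 6
172 = 28 × 6 + 4
6 = 1 × 4 + 2
4 = 2 × 2 + 0

GCD(172, 178) = 2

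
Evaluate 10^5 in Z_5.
10 ≡ 0 (mod 5). 5 = 4 + 1 (binary 101). Repeated squaring mod 5: 0^1 ≡ 0; 0^2 ≡ 0² = 0 ≡ 0; 0^4 ≡ 0² = 0 ≡ 0. Multiply: 10^5 ≡ 0^4 × 0^1 ≡ 0 × 0 (mod 5): 0 × 0 = 0 ≡ 0. So 10^5 ≡ 0 (mod 5).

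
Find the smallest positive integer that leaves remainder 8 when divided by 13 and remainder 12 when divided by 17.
M = 13 × 17 = 221. M₁ = 17, y₁ ≡ 10 (mod 13). M₂ = 13, y₂ ≡ 4 (mod 17). n = 8×17×10 + 12×13×4 ≡ 216 (mod 221). The smallest positive such number is 216.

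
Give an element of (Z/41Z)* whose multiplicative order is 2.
40 has order 2 mod 41 since 40^{2} ≡ 1 (mod 41) and no smaller power works.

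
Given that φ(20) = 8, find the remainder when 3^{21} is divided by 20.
By Euler: 3^{8} ≡ 1 (mod 20) since gcd(3, 20) = 1. 21 = 2×8 + 5. So 3^{21} ≡ 3^{5} ≡ 3 (mod 20)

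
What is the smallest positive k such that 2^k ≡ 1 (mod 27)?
Powers of 2 mod 27: 2^1≡2, 2^2≡4, 2^3≡8, 2^4≡16, 2^5≡5, 2^6≡10, 2^7≡20, 2^8≡13, 2^9≡26, 2^10≡25, 2^11≡23, 2^12≡19, 2^13≡11, 2^14≡22, 2^15≡17, 2^16≡7, 2^17≡14, 2^18≡1. Order = 18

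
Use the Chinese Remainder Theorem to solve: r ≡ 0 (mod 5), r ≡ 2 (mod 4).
M = 5 × 4 = 20. M₁ = 4, y₁ ≡ 4 (mod 5). M₂ = 5, y₂ ≡ 1 (mod 4). r = 0×4×4 + 2×5×1 ≡ 10 (mod 20)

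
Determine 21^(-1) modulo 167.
21^(-1) ≡ 8 (mod 167). Verification: 21 × 8 = 168 ≡ 1 (mod 167)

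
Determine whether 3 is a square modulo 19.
By Euler's criterion: 3^{9} ≡ 18 (mod 19). Since this equals -1 (≡ 18), 3 is not a QR.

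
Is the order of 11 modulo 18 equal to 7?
No, the actual order is 6, not 7.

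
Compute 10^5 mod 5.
10 ≡ 0 (mod 5). 5 = 4 + 1 (binary 101). Repeated squaring mod 5: 0^1 ≡ 0; 0^2 ≡ 0² = 0 ≡ 0; 0^4 ≡ 0² = 0 ≡ 0. Multiply: 10^5 ≡ 0^4 × 0^1 ≡ 0 × 0 (mod 5): 0 × 0 = 0 ≡ 0. So 10^5 ≡ 0 (mod 5).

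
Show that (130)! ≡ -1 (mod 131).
(130)! mod 131 = 130. Since this equals -1 (mod 131), Wilson confirms 131 is prime.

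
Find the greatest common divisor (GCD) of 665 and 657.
1

Using the Euclidean algorithm:
665 = 1 × 657 + 8
657 = 82 × 8 + 1
8 = 8 × 1 + 0

GCD(665, 657) = 1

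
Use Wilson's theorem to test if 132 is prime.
(131)! mod 132 = 0. Since 0 ≢ -1 (mod 132), 132 is not prime.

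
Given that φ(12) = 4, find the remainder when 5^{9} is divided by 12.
By Euler: 5^{4} ≡ 1 (mod 12) since gcd(5, 12) = 1. 9 = 2×4 + 1. So 5^{9} ≡ 5^{1} ≡ 5 (mod 12)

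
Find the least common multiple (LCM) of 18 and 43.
774

First find GCD(18, 43) using the Euclidean algorithm:
18 = 0 × 43 + 18
43 = 2 × 18 + 7
18 = 2 × 7 + 4
7 = 1 × 4 + 3
4 = 1 × 3 + 1
3 = 3 × 1 + 0
GCD(18, 43) = 1

LCM formula: LCM(a, b) = (a × b) / GCD(a, b)
LCM(18, 43) = (18 × 43) / 1
LCM(18, 43) = 774 / 1
LCM(18, 43) = 774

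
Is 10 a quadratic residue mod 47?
By Euler's criterion: 10^{23} ≡ 46 (mod 47). Since this equals -1 (≡ 46), 10 is not a QR.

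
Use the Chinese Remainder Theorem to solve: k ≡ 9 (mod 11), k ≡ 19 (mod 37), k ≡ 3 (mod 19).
6235

Using the Chinese Remainder Theorem:
M = product of moduli = 7733
For equation 1: M_1 = 703, 703 ≡ 10 (mod 11), inverse of 703 mod 11 is 10 (check: 10 × 10 = 100 ≡ 1 (mod 11))
For equation 2: M_2 = 209, 209 ≡ 24 (mod 37), inverse of 209 mod 37 is 17 (check: 24 × 17 = 408 ≡ 1 (mod 37))
For equation 3: M_3 = 407, 407 ≡ 8 (mod 19), inverse of 407 mod 19 is 12 (check: 8 × 12 = 96 ≡ 1 (mod 19))
Combine: k ≡ Σ r_i×M_i×(M_i⁻¹ mod m_i) = 9×703×10 + 19×209×17 + 3×407×12 = 63270 + 67507 + 14652 = 145429
145429 mod 7733 = 6235
k ≡ 6235 (mod 7733)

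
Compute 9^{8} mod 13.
3

Using successive squaring:
Binary expansion of 8: 1000
Powers of 9 mod 13 (each is the square of the previous):
  9^1 ≡ 9 (mod 13)
  9^2 ≡ 9² = 81 ≡ 3 (mod 13)
  9^4 ≡ 3² = 9 ≡ 9 (mod 13)
  9^8 ≡ 9² = 81 ≡ 3 (mod 13)
8 is a power of 2, so 9^8 is the last square: ≡ 3 (mod 13)
Result: 9^8 ≡ 3 (mod 13)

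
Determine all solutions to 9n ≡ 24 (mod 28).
12

Since gcd(9, 28) = 1 divides 24, a solution exists.
Multiply both sides by the inverse of 9 mod 28:
  9^(-1) mod 28 = 25
  x ≡ 25 × 24 ≡ 600 ≡ 12 (mod 28)
Verification: 9 × 12 = 108 = 3 × 28 + 24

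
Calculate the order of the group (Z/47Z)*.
46

Prime factorization: 47 = 47
Using the formula φ(n) = n × Π(1 - 1/p) for each prime factor p:
φ(47) = 47 × (1 - 1/47)
φ(47) = 46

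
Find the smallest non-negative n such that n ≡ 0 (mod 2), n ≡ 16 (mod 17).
16

Using the Chinese Remainder Theorem:
M = product of moduli = 34
For equation 1: M_1 = 17, 17 ≡ 1 (mod 2), inverse of 17 mod 2 is 1 (check: 1 × 1 = 1 ≡ 1 (mod 2))
For equation 2: M_2 = 2, 2 ≡ 2 (mod 17), inverse of 2 mod 17 is 9 (check: 2 × 9 = 18 ≡ 1 (mod 17))
Combine: n ≡ Σ r_i×M_i×(M_i⁻¹ mod m_i) = 0×17×1 + 16×2×9 = 0 + 288 = 288
288 mod 34 = 16
n ≡ 16 (mod 34)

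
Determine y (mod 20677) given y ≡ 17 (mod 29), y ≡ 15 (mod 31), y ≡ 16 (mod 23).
7238

Using the Chinese Remainder Theorem:
M = product of moduli = 20677
For equation 1: M_1 = 713, 713 ≡ 17 (mod 29), inverse of 713 mod 29 is 12 (check: 17 × 12 = 204 ≡ 1 (mod 29))
For equation 2: M_2 = 667, 667 ≡ 16 (mod 31), inverse of 667 mod 31 is 2 (check: 16 × 2 = 32 ≡ 1 (mod 31))
For equation 3: M_3 = 899, 899 ≡ 2 (mod 23), inverse of 899 mod 23 is 12 (check: 2 × 12 = 24 ≡ 1 (mod 23))
Combine: y ≡ Σ r_i×M_i×(M_i⁻¹ mod m_i) = 17×713×12 + 15×667×2 + 16×899×12 = 145452 + 20010 + 172608 = 338070
338070 mod 20677 = 7238
y ≡ 7238 (mod 20677)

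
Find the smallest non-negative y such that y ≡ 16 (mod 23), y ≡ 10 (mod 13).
62

Using the Chinese Remainder Theorem:
M = product of moduli = 299
For equation 1: M_1 = 13, 13 ≡ 13 (mod 23), inverse of 13 mod 23 is 16 (check: 13 × 16 = 208 ≡ 1 (mod 23))
For equation 2: M_2 = 23, 23 ≡ 10 (mod 13), inverse of 23 mod 13 is 4 (check: 10 × 4 = 40 ≡ 1 (mod 13))
Combine: y ≡ Σ r_i×M_i×(M_i⁻¹ mod m_i) = 16×13×16 + 10×23×4 = 3328 + 920 = 4248
4248 mod 299 = 62
y ≡ 62 (mod 299)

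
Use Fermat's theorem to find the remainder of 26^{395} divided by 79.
13

By Fermat's Little Theorem, a^(p-1) ≡ 1 (mod p) for prime p and gcd(a, p) = 1
Here p = 79, so 26^78 ≡ 1 (mod 79)
We can reduce the exponent: 395 mod 78 = 5
So 26^395 ≡ 26^5 (mod 79)
Computing: 26^5 mod 79 = 13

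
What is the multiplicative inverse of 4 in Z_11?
3

Using Extended Euclidean Algorithm:
gcd(4, 11) = 1
Bezout coefficients: 4 × 3 + 11 × -1 = 1
So 4 × 3 ≡ 1 (mod 11)
The inverse is 3 mod 11 = 3
Verification: 4 × 3 = 12 = 1 × 11 + 1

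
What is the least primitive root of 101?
2

A primitive root g modulo p has order p-1 = 100
Prime divisors of 100: [2, 5]
g is a primitive root iff g^(100/q) ≢ 1 (mod 101) for each prime divisor q
Testing small values:
  g = 2: 2^50 ≡ 100, 2^20 ≡ 95 (mod 101) → none is 1, primitive root!
The smallest primitive root is 2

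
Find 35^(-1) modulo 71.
69

Using Extended Euclidean Algorithm:
gcd(35, 71) = 1
Bezout coefficients: 35 × -2 + 71 × 1 = 1
So 35 × -2 ≡ 1 (mod 71)
The inverse is -2 mod 71 = 69
Verification: 35 × 69 = 2415 = 34 × 71 + 1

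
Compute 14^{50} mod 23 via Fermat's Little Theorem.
3

By Fermat's Little Theorem, a^(p-1) ≡ 1 (mod p) for prime p and gcd(a, p) = 1
Here p = 23, so 14^22 ≡ 1 (mod 23)
We can reduce the exponent: 50 mod 22 = 6
So 14^50 ≡ 14^6 (mod 23)
Computing: 14^6 mod 23 = 3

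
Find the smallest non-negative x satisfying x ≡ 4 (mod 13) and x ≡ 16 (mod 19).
M = 13 × 19 = 247. M₁ = 19, y₁ ≡ 11 (mod 13). M₂ = 13, y₂ ≡ 3 (mod 19). x = 4×19×11 + 16×13×3 ≡ 225 (mod 247)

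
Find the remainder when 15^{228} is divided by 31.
By Fermat: 15^{30} ≡ 1 (mod 31). 228 = 7×30 + 18. So 15^{228} ≡ 15^{18} ≡ 4 (mod 31)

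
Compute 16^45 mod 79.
Using repeated squaring. 45 = 32 + 8 + 4 + 1 (binary 101101). Repeated squaring mod 79: 16^1 ≡ 16; 16^2 ≡ 16² = 256 ≡ 19; 16^4 ≡ 19² = 361 ≡ 45; 16^8 ≡ 45² = 2025 ≡ 50; 16^16 ≡ 50² = 2500 ≡ 51; 16^32 ≡ 51² = 2601 ≡ 73. Multiply: 16^45 = 16^32 × 16^8 × 16^4 × 16^1 ≡ 73 × 50 × 45 × 16 (mod 79): 73 × 50 = 3650 ≡ 16; 16 × 45 = 720 ≡ 9; 9 × 16 = 144 ≡ 65. So 16^45 ≡ 65 (mod 79).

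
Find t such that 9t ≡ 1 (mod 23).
9^(-1) ≡ 18 (mod 23). Verification: 9 × 18 = 162 ≡ 1 (mod 23)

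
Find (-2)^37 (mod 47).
Using repeated squaring. (-2) ≡ 45 (mod 47). 37 = 32 + 4 + 1 (binary 100101). Repeated squaring mod 47: 45^1 ≡ 45; 45^2 ≡ 45² = 2025 ≡ 4; 45^4 ≡ 4² = 16 ≡ 16; 45^8 ≡ 16² = 256 ≡ 21; 45^16 ≡ 21² = 441 ≡ 18; 45^32 ≡ 18² = 324 ≡ 42. Multiply: (-2)^37 ≡ 45^32 × 45^4 × 45^1 ≡ 42 × 16 × 45 (mod 47): 42 × 16 = 672 ≡ 14; 14 × 45 = 630 ≡ 19. So (-2)^37 ≡ 19 (mod 47).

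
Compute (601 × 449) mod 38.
11

(601 × 449) = 269849
269849 mod 38 = 11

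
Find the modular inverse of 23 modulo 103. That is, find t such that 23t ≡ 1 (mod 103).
9

Using Extended Euclidean Algorithm:
gcd(23, 103) = 1
Bezout coefficients: 23 × 9 + 103 × -2 = 1
So 23 × 9 ≡ 1 (mod 103)
The inverse is 9 mod 103 = 9
Verification: 23 × 9 = 207 = 2 × 103 + 1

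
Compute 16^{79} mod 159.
16

Using successive squaring:
Binary expansion of 79: 1001111
Powers of 16 mod 159 (each is the square of the previous):
  16^1 ≡ 16 (mod 159)
  16^2 ≡ 16² = 256 ≡ 97 (mod 159)
  16^4 ≡ 97² = 9409 ≡ 28 (mod 159)
  16^8 ≡ 28² = 784 ≡ 148 (mod 159)
  16^16 ≡ 148² = 21904 ≡ 121 (mod 159)
  16^32 ≡ 121² = 14641 ≡ 13 (mod 159)
  16^64 ≡ 13² = 169 ≡ 10 (mod 159)
79 = 64 + 8 + 4 + 2 + 1, so 16^79 = 16^64 × 16^8 × 16^4 × 16^2 × 16^1 ≡ 10 × 148 × 28 × 97 × 16 (mod 159)
Multiplying step by step:
  10 × 148 = 1480 ≡ 49 (mod 159)
  49 × 28 = 1372 ≡ 100 (mod 159)
  100 × 97 = 9700 ≡ 1 (mod 159)
  1 × 16 = 16 ≡ 16 (mod 159)
Result: 16^79 ≡ 16 (mod 159)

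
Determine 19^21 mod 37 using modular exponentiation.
Using repeated squaring. 21 = 16 + 4 + 1 (binary 10101). Repeated squaring mod 37: 19^1 ≡ 19; 19^2 ≡ 19² = 361 ≡ 28; 19^4 ≡ 28² = 784 ≡ 7; 19^8 ≡ 7² = 49 ≡ 12; 19^16 ≡ 12² = 144 ≡ 33. Multiply: 19^21 = 19^16 × 19^4 × 19^1 ≡ 33 × 7 × 19 (mod 37): 33 × 7 = 231 ≡ 9; 9 × 19 = 171 ≡ 23. So 19^21 ≡ 23 (mod 37).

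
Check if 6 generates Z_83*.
p - 1 = 82 has prime divisors 2, 41. Check 6^(82/q) mod 83 for each: 6^(82/2) = 6^41 ≡ 82, 6^(82/41) = 6^2 ≡ 36 (mod 83). None of these is 1, so 6 has order 82 = φ(83), so it is a primitive root mod 83.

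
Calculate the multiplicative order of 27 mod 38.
Powers of 27 mod 38: 27^1≡27, 27^2≡7, 27^3≡37, 27^4≡11, 27^5≡31, 27^6≡1. Order = 6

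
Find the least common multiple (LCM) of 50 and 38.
950

First find GCD(50, 38) using the Euclidean algorithm:
50 = 1 × 38 + 12
38 = 3 × 12 + 2
12 = 6 × 2 + 0
GCD(50, 38) = 2

LCM formula: LCM(a, b) = (a × b) / GCD(a, b)
LCM(50, 38) = (50 × 38) / 2
LCM(50, 38) = 1900 / 2
LCM(50, 38) = 950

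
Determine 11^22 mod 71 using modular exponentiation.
Using repeated squaring. 22 = 16 + 4 + 2 (binary 10110). Repeated squaring mod 71: 11^1 ≡ 11; 11^2 ≡ 11² = 121 ≡ 50; 11^4 ≡ 50² = 2500 ≡ 15; 11^8 ≡ 15² = 225 ≡ 12; 11^16 ≡ 12² = 144 ≡ 2. Multiply: 11^22 = 11^16 × 11^4 × 11^2 ≡ 2 × 15 × 50 (mod 71): 2 × 15 = 30 ≡ 30; 30 × 50 = 1500 ≡ 9. So 11^22 ≡ 9 (mod 71).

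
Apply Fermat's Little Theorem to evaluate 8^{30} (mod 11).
1

By Fermat's Little Theorem, a^(p-1) ≡ 1 (mod p) for prime p and gcd(a, p) = 1
Here p = 11, so 8^10 ≡ 1 (mod 11)
We can reduce the exponent: 30 mod 10 = 0
So 8^30 ≡ 8^0 (mod 11)
Computing: 8^0 mod 11 = 1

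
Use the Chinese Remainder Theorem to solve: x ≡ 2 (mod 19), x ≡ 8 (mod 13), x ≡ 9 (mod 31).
2985

Using the Chinese Remainder Theorem:
M = product of moduli = 7657
For equation 1: M_1 = 403, 403 ≡ 4 (mod 19), inverse of 403 mod 19 is 5 (check: 4 × 5 = 20 ≡ 1 (mod 19))
For equation 2: M_2 = 589, 589 ≡ 4 (mod 13), inverse of 589 mod 13 is 10 (check: 4 × 10 = 40 ≡ 1 (mod 13))
For equation 3: M_3 = 247, 247 ≡ 30 (mod 31), inverse of 247 mod 31 is 30 (check: 30 × 30 = 900 ≡ 1 (mod 31))
Combine: x ≡ Σ r_i×M_i×(M_i⁻¹ mod m_i) = 2×403×5 + 8×589×10 + 9×247×30 = 4030 + 47120 + 66690 = 117840
117840 mod 7657 = 2985
x ≡ 2985 (mod 7657)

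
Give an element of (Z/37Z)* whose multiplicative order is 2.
36 has order 2 mod 37 since 36^{2} ≡ 1 (mod 37) and no smaller power works.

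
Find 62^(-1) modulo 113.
31

Using Extended Euclidean Algorithm:
gcd(62, 113) = 1
Bezout coefficients: 62 × 31 + 113 × -17 = 1
So 62 × 31 ≡ 1 (mod 113)
The inverse is 31 mod 113 = 31
Verification: 62 × 31 = 1922 = 17 × 113 + 1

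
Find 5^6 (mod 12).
6 = 4 + 2 (binary 110). Repeated squaring mod 12: 5^1 ≡ 5; 5^2 ≡ 5² = 25 ≡ 1; 5^4 ≡ 1² = 1 ≡ 1. Multiply: 5^6 = 5^4 × 5^2 ≡ 1 × 1 (mod 12): 1 × 1 = 1 ≡ 1. So 5^6 ≡ 1 (mod 12).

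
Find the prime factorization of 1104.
2^4 × 3 × 23

Divide by primes starting from smallest:
1104 ÷ 2 = 552
552 ÷ 2 = 276
276 ÷ 2 = 138
138 ÷ 2 = 69
69 ÷ 3 = 23
23 ÷ 23 = 1

1104 = 2^4 × 3 × 23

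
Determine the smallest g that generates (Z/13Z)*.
2

A primitive root g modulo p has order p-1 = 12
Prime divisors of 12: [2, 3]
g is a primitive root iff g^(12/q) ≢ 1 (mod 13) for each prime divisor q
Testing small values:
  g = 2: 2^6 ≡ 12, 2^4 ≡ 3 (mod 13) → none is 1, primitive root!
The smallest primitive root is 2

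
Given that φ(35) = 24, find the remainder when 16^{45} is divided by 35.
By Euler: 16^{24} ≡ 1 (mod 35) since gcd(16, 35) = 1. 45 = 1×24 + 21. So 16^{45} ≡ 16^{21} ≡ 1 (mod 35)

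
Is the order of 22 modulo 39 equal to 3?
Yes, ord_39(22) = 3.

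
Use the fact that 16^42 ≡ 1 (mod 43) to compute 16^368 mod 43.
By Fermat: 16^{42} ≡ 1 (mod 43). 368 = 8×42 + 32. So 16^{368} ≡ 16^{32} ≡ 4 (mod 43)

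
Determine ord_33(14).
Powers of 14 mod 33: 14^1≡14, 14^2≡31, 14^3≡5, 14^4≡4, 14^5≡23, 14^6≡25, 14^7≡20, 14^8≡16, 14^9≡26, 14^10≡1. Order = 10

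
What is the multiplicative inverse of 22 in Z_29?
22^(-1) ≡ 4 (mod 29). Verification: 22 × 4 = 88 ≡ 1 (mod 29)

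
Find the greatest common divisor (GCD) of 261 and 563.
1

Using the Euclidean algorithm:
261 = 0 × 563 + 261
563 = 2 × 261 + 41
261 = 6 × 41 + 15
41 = 2 × 15 + 11
15 = 1 × 11 + 4
11 = 2 × 4 + 3
4 = 1 × 3 + 1
3 = 3 × 1 + 0

GCD(261, 563) = 1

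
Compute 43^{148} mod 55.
1

Using successive squaring:
Binary expansion of 148: 10010100
Powers of 43 mod 55 (each is the square of the previous):
  43^1 ≡ 43 (mod 55)
  43^2 ≡ 43² = 1849 ≡ 34 (mod 55)
  43^4 ≡ 34² = 1156 ≡ 1 (mod 55)
  43^8 ≡ 1² = 1 ≡ 1 (mod 55)
  43^16 ≡ 1² = 1 ≡ 1 (mod 55)
  43^32 ≡ 1² = 1 ≡ 1 (mod 55)
  43^64 ≡ 1² = 1 ≡ 1 (mod 55)
  43^128 ≡ 1² = 1 ≡ 1 (mod 55)
148 = 128 + 16 + 4, so 43^148 = 43^128 × 43^16 × 43^4 ≡ 1 × 1 × 1 (mod 55)
Multiplying step by step:
  1 × 1 = 1 ≡ 1 (mod 55)
  1 × 1 = 1 ≡ 1 (mod 55)
Result: 43^148 ≡ 1 (mod 55)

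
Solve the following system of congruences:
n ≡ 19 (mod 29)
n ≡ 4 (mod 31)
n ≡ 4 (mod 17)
1585

Using the Chinese Remainder Theorem:
M = product of moduli = 15283
For equation 1: M_1 = 527, 527 ≡ 5 (mod 29), inverse of 527 mod 29 is 6 (check: 5 × 6 = 30 ≡ 1 (mod 29))
For equation 2: M_2 = 493, 493 ≡ 28 (mod 31), inverse of 493 mod 31 is 10 (check: 28 × 10 = 280 ≡ 1 (mod 31))
For equation 3: M_3 = 899, 899 ≡ 15 (mod 17), inverse of 899 mod 17 is 8 (check: 15 × 8 = 120 ≡ 1 (mod 17))
Combine: n ≡ Σ r_i×M_i×(M_i⁻¹ mod m_i) = 19×527×6 + 4×493×10 + 4×899×8 = 60078 + 19720 + 28768 = 108566
108566 mod 15283 = 1585
n ≡ 1585 (mod 15283)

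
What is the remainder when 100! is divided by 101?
By Wilson's theorem, (100)! ≡ -1 ≡ 100 (mod 101)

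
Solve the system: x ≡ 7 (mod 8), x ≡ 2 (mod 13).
M = 8 × 13 = 104. M₁ = 13, y₁ ≡ 5 (mod 8). M₂ = 8, y₂ ≡ 5 (mod 13). x = 7×13×5 + 2×8×5 ≡ 15 (mod 104)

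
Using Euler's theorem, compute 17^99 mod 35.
By Euler: 17^{24} ≡ 1 (mod 35) since gcd(17, 35) = 1. 99 = 4×24 + 3. So 17^{99} ≡ 17^{3} ≡ 13 (mod 35)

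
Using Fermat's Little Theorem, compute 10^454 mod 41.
By Fermat: 10^{40} ≡ 1 (mod 41). 454 ≡ 14 (mod 40). So 10^{454} ≡ 10^{14} ≡ 37 (mod 41)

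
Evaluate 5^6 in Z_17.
6 = 4 + 2 (binary 110). Repeated squaring mod 17: 5^1 ≡ 5; 5^2 ≡ 5² = 25 ≡ 8; 5^4 ≡ 8² = 64 ≡ 13. Multiply: 5^6 = 5^4 × 5^2 ≡ 13 × 8 (mod 17): 13 × 8 = 104 ≡ 2. So 5^6 ≡ 2 (mod 17).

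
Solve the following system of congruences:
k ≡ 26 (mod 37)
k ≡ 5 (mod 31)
470

Using the Chinese Remainder Theorem:
M = product of moduli = 1147
For equation 1: M_1 = 31, 31 ≡ 31 (mod 37), inverse of 31 mod 37 is 6 (check: 31 × 6 = 186 ≡ 1 (mod 37))
For equation 2: M_2 = 37, 37 ≡ 6 (mod 31), inverse of 37 mod 31 is 26 (check: 6 × 26 = 156 ≡ 1 (mod 31))
Combine: k ≡ Σ r_i×M_i×(M_i⁻¹ mod m_i) = 26×31×6 + 5×37×26 = 4836 + 4810 = 9646
9646 mod 1147 = 470
k ≡ 470 (mod 1147)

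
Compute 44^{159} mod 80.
64

Using successive squaring:
Binary expansion of 159: 10011111
Powers of 44 mod 80 (each is the square of the previous):
  44^1 ≡ 44 (mod 80)
  44^2 ≡ 44² = 1936 ≡ 16 (mod 80)
  44^4 ≡ 16² = 256 ≡ 16 (mod 80)
  44^8 ≡ 16² = 256 ≡ 16 (mod 80)
  44^16 ≡ 16² = 256 ≡ 16 (mod 80)
  44^32 ≡ 16² = 256 ≡ 16 (mod 80)
  44^64 ≡ 16² = 256 ≡ 16 (mod 80)
  44^128 ≡ 16² = 256 ≡ 16 (mod 80)
159 = 128 + 16 + 8 + 4 + 2 + 1, so 44^159 = 44^128 × 44^16 × 44^8 × 44^4 × 44^2 × 44^1 ≡ 16 × 16 × 16 × 16 × 16 × 44 (mod 80)
Multiplying step by step:
  16 × 16 = 256 ≡ 16 (mod 80)
  16 × 16 = 256 ≡ 16 (mod 80)
  16 × 16 = 256 ≡ 16 (mod 80)
  16 × 16 = 256 ≡ 16 (mod 80)
  16 × 44 = 704 ≡ 64 (mod 80)
Result: 44^159 ≡ 64 (mod 80)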